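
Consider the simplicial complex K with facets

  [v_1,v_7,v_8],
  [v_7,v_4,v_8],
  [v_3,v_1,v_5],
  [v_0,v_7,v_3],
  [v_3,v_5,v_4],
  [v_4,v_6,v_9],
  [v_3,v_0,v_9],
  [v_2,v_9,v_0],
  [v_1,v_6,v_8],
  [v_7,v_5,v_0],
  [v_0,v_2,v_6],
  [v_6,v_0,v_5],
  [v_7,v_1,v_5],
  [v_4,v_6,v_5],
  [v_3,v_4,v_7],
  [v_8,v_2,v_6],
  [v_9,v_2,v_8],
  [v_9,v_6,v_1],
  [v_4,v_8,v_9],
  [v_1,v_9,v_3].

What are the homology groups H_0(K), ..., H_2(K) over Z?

Take the total order v_0 < v_1 < v_2 < v_3 < v_4 < v_5 < v_6 < v_7 < v_8 < v_9 on the vertex set. Then K (dimension 2) consists of the simplices:

  0-simplices (10): [v_0], [v_1], [v_2], [v_3], [v_4], [v_5], [v_6], [v_7], [v_8], [v_9]
  1-simplices (30): (30 of them)
  2-simplices (20): (20 of them)

Hence C_0 ≅ Z^10, C_1 ≅ Z^30, C_2 ≅ Z^20.

∂_1: C_1 → C_0 maps an edge to its endpoints' difference, ∂[p,q] = q − p.
The resulting 10×30 matrix has rank 9, and its Smith normal form has invariant factors (1,1,1,1,1,1,1,1,1).

Boundary ∂_2: C_2 → C_1 sends each 2-simplex [p,q,r] to [q,r] − [p,r] + [p,q]. For instance
  ∂[v_2,v_6,v_8] = [v_6,v_8] − [v_2,v_8] + [v_2,v_6],
  ∂[v_0,v_5,v_6] = [v_5,v_6] − [v_0,v_6] + [v_0,v_5].
The resulting 30×20 matrix has rank 20, and its Smith normal form has invariant factors (1,1,1,1,1,1,1,1,1,1,1,1,1,1,1,1,1,1,1,2).

Now H_k = ker ∂_k / im ∂_{k+1}, so:

  H_0: rank C_0 − rank ∂_1 = 10 − 9 = 1, and the invariant factors of ∂_1 are all 1, so H_0 = Z.
  H_1: rank ker ∂_1 − rank ∂_2 = (30 − 9) − 20 = 1, and ∂_2 has invariant factor 2 > 1, so H_1 = Z ⊕ Z/2Z.
  H_2: rank ker ∂_2 − rank ∂_3 = (20 − 20) − 0 = 0, and there is no ∂_3, so H_2 = 0.

As a check, the Euler characteristic is 10 − 30 + 20 = 0, which agrees with 1 − 1 + 0 = 0.
(K is a triangulation of the Klein bottle.)

H_0 ≅ Z,  H_1 ≅ Z ⊕ Z/2Z,  H_2 = 0.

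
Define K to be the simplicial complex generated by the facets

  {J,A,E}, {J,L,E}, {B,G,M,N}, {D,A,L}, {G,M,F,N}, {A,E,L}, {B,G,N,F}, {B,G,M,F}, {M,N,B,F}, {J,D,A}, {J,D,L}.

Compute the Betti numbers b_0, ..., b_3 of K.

b_0 = 2, b_1 = 0, b_2 = 1, b_3 = 1.

Fix the vertex order A < B < D < E < F < G < J < L < M < N and write every simplex with vertices in increasing order. Then dim K = 3 and the simplices of K are:

  0-simplices (10): A, B, D, E, F, G, J, L, M, N
  1-simplices (19): AD, AE, AJ, AL, BF, BG, BM, BN, DJ, DL, EJ, EL, FG, FM, FN, GM, GN, JL, MN
  2-simplices (16): ADJ, ADL, AEJ, AEL, BFG, BFM, BFN, BGM, BGN, BMN, DJL, EJL, FGM, FGN, FMN, GMN
  3-simplices (5): BFGM, BFGN, BFMN, BGMN, FGMN

so the chain groups are C_0 ≅ Z^10, C_1 ≅ Z^19, C_2 ≅ Z^16, C_3 ≅ Z^5.

The boundary map ∂_1: C_1 → C_0 sends each edge [p,q] (with p < q) to q − p.
The 10×19 boundary matrix has rank 8 and Smith normal form diag(1,1,1,1,1,1,1,1).

∂_2: C_2 → C_1 maps a triangle to the signed sum of its edges. For instance
  ∂GMN = MN − GN + GM,
  ∂BFN = FN − BN + BF.
This gives a 19×16 integer matrix of rank 11; reducing to Smith normal form yields diagonal entries (1,1,1,1,1,1,1,1,1,1,1).

Boundary ∂_3: C_3 → C_2 sends each 3-simplex σ to the alternating sum Σ_i (−1)^i (σ with its i-th vertex removed). For instance
  ∂FGMN = GMN − FMN + FGN − FGM,
  ∂BFGN = FGN − BGN + BFN − BFG.
The resulting 16×5 matrix has rank 4, and its Smith normal form has invariant factors (1,1,1,1).

Computing H_k = (kernel of ∂_k) / (image of ∂_{k+1}):

  H_0: rank C_0 − rank ∂_1 = 10 − 8 = 2, and the invariant factors of ∂_1 are all 1, so H_0 ≅ Z^2.
  H_1: rank ker ∂_1 − rank ∂_2 = (19 − 8) − 11 = 0, and the invariant factors of ∂_2 are all 1, so H_1 ≅ 0.
  H_2: rank ker ∂_2 − rank ∂_3 = (16 − 11) − 4 = 1, and the invariant factors of ∂_3 are all 1, so H_2 ≅ Z.
  H_3: rank ker ∂_3 − rank ∂_4 = (5 − 4) − 0 = 1, and there is no ∂_4, so H_3 ≅ Z.

Hence the Betti numbers are b_0 = 2, b_1 = 0, b_2 = 1, b_3 = 1.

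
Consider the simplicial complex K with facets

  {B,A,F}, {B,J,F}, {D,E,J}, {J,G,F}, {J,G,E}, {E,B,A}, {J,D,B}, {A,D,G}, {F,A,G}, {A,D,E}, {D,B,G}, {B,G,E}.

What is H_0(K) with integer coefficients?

Take the total order A < B < D < E < F < G < J on the vertex set. Then K (dimension 2) consists of the simplices:

  0-simplices (7): A, B, D, E, F, G, J
  1-simplices (18): AB, AD, AE, AF, AG, BD, BE, BF, BG, BJ, DE, DG, DJ, EG, EJ, FG, FJ, GJ
  2-simplices (12): ABE, ABF, ADE, ADG, AFG, BDG, BDJ, BEG, BFJ, DEJ, EGJ, FGJ

so the chain groups are C_0 ≅ Z^7, C_1 ≅ Z^18, C_2 ≅ Z^12.

∂_1: C_1 → C_0 is given by ∂[p,q] = [q] − [p].
The resulting 7×18 matrix has rank 6, and its Smith normal form has invariant factors (1,1,1,1,1,1).

The boundary map ∂_2: C_2 → C_1 sends each 2-simplex [p,q,r] to [q,r] − [p,r] + [p,q]. For instance
  ∂BEG = EG − BG + BE,
  ∂BFJ = FJ − BJ + BF.
The 18×12 boundary matrix has rank 12 and Smith normal form diag(1,1,1,1,1,1,1,1,1,1,1,2).

Now H_k = ker ∂_k / im ∂_{k+1}, so:

  H_0: rank C_0 − rank ∂_1 = 7 − 6 = 1, and the invariant factors of ∂_1 are all 1, so H_0 ≅ Z.

H_0 ≅ Z.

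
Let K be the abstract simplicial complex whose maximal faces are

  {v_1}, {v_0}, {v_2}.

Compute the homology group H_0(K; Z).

K has 3 vertices.
rank ∂_0 = 0, rank ∂_1 = 0 ⇒ b_0 = 3 − 0 − 0 = 3. So H_0 ≅ Z^3.

H_0 = Z^3.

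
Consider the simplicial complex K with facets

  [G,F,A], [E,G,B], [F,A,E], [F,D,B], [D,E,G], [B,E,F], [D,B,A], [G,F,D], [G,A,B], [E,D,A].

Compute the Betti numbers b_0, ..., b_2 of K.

Take the total order A < B < D < E < F < G on the vertex set. Then K (dimension 2) consists of the simplices:

  0-simplices (6): A, B, D, E, F, G
  1-simplices (15): AB, AD, AE, AF, AG, BD, BE, BF, BG, DE, DF, DG, EF, EG, FG
  2-simplices (10): ABD, ABG, ADE, AEF, AFG, BDF, BEF, BEG, DEG, DFG

giving chain groups C_0 ≅ Z^6, C_1 ≅ Z^15, C_2 ≅ Z^10.

Boundary ∂_1: C_1 → C_0 maps an edge to its endpoints' difference, ∂[p,q] = q − p. For instance
  ∂EF = F − E.
The 6×15 boundary matrix has rank 5 and Smith normal form diag(1,1,1,1,1).

Boundary ∂_2: C_2 → C_1 sends each 2-simplex [p,q,r] to [q,r] − [p,r] + [p,q]. For instance
  ∂AFG = FG − AG + AF,
  ∂ADE = DE − AE + AD.
As a 15×10 matrix over Z this has rank 10, with invariant factors (1,1,1,1,1,1,1,1,1,2).

From H_k ≅ ker(∂_k) / im(∂_{k+1}) we obtain:

  H_0: rank C_0 − rank ∂_1 = 6 − 5 = 1, and the invariant factors of ∂_1 are all 1, so H_0 = Z.
  H_1: rank ker ∂_1 − rank ∂_2 = (15 − 5) − 10 = 0, and ∂_2 has invariant factor 2 > 1, so H_1 = Z_2.
  H_2: rank ker ∂_2 − rank ∂_3 = (10 − 10) − 0 = 0, and there is no ∂_3, so H_2 = 0.

As a check, the Euler characteristic is 6 − 15 + 10 = 1, which agrees with 1 − 0 + 0 = 1.
(K is a triangulation of the real projective plane RP^2.)

Hence the Betti numbers are b_0 = 1, b_1 = 0, b_2 = 0.

b_0 = 1, b_1 = 0, b_2 = 0.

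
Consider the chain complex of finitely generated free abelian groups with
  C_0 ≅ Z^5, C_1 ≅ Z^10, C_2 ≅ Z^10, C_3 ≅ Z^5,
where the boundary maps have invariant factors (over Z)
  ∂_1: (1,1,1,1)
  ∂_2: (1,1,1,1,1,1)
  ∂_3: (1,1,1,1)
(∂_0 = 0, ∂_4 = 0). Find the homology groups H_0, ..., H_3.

H_0 ≅ Z,  H_1 = 0,  H_2 = 0,  H_3 ≅ Z.

H_0: b_0 = 5 − 0 − 4 = 1; torsion from ∂_1 factors > 1: none. So H_0 ≅ Z.
H_1: b_1 = 10 − 4 − 6 = 0; torsion from ∂_2 factors > 1: none. So H_1 ≅ 0.
H_2: b_2 = 10 − 6 − 4 = 0; torsion from ∂_3 factors > 1: none. So H_2 ≅ 0.
H_3: b_3 = 5 − 4 − 0 = 1; torsion from ∂_4 factors > 1: none. So H_3 ≅ Z.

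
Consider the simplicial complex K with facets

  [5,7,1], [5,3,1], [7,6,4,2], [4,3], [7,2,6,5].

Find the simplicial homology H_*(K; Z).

Take the total order 1 < 2 < 3 < 4 < 5 < 6 < 7 on the vertex set. Then K (dimension 3) consists of the simplices:

  0-simplices (7): [1], [2], [3], [4], [5], [6], [7]
  1-simplices (14): [1,3], [1,5], [1,7], [2,4], [2,5], [2,6], [2,7], [3,4], [3,5], [4,6], [4,7], [5,6], [5,7], [6,7]
  2-simplices (9): [1,3,5], [1,5,7], [2,4,6], [2,4,7], [2,5,6], [2,5,7], [2,6,7], [4,6,7], [5,6,7]
  3-simplices (2): [2,4,6,7], [2,5,6,7]

giving chain groups C_0 ≅ Z^7, C_1 ≅ Z^14, C_2 ≅ Z^9, C_3 ≅ Z^2.

∂_1: C_1 → C_0 is given by ∂[p,q] = [q] − [p]. For instance
  ∂[1,5] = [5] − [1].
This gives a 7×14 integer matrix of rank 6; reducing to Smith normal form yields diagonal entries (1,1,1,1,1,1).

Boundary ∂_2: C_2 → C_1 maps a triangle to the signed sum of its edges. For instance
  ∂[2,5,6] = [5,6] − [2,6] + [2,5],
  ∂[2,4,6] = [4,6] − [2,6] + [2,4].
The 14×9 boundary matrix has rank 7 and Smith normal form diag(1,1,1,1,1,1,1).

The boundary map ∂_3: C_3 → C_2 sends each 3-simplex σ to the alternating sum Σ_i (−1)^i (σ with its i-th vertex removed). For instance
  ∂[2,5,6,7] = [5,6,7] − [2,6,7] + [2,5,7] − [2,5,6],
  ∂[2,4,6,7] = [4,6,7] − [2,6,7] + [2,4,7] − [2,4,6].
This gives a 9×2 integer matrix of rank 2; reducing to Smith normal form yields diagonal entries (1,1).

Reading off H_k = ker ∂_k / im ∂_{k+1}:

  H_0: rank C_0 − rank ∂_1 = 7 − 6 = 1, and the invariant factors of ∂_1 are all 1, so H_0 ≅ Z.
  H_1: rank ker ∂_1 − rank ∂_2 = (14 − 6) − 7 = 1, and the invariant factors of ∂_2 are all 1, so H_1 ≅ Z.
  H_2: rank ker ∂_2 − rank ∂_3 = (9 − 7) − 2 = 0, and the invariant factors of ∂_3 are all 1, so H_2 ≅ 0.
  H_3: rank ker ∂_3 − rank ∂_4 = (2 − 2) − 0 = 0, and there is no ∂_4, so H_3 ≅ 0.

H_0 ≅ Z,  H_1 ≅ Z,  H_2 = 0,  H_3 = 0.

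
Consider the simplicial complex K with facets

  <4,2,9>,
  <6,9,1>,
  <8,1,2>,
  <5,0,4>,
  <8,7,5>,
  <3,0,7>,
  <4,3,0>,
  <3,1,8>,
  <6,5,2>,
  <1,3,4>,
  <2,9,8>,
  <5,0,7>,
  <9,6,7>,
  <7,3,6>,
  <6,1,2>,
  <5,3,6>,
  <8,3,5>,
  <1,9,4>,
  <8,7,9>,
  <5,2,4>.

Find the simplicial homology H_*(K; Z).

H_0 ≅ Z,  H_1 ≅ Z ⊕ Z/2Z,  H_2 = 0.

Take the total order 0 < 1 < 2 < 3 < 4 < 5 < 6 < 7 < 8 < 9 on the vertex set. Then K (dimension 2) consists of the simplices:

  0-simplices (10): [0], [1], [2], [3], [4], [5], [6], [7], [8], [9]
  1-simplices (30): (30 of them)
  2-simplices (20): (20 of them)

Hence C_0 ≅ Z^10, C_1 ≅ Z^30, C_2 ≅ Z^20.

∂_1: C_1 → C_0 sends each edge [p,q] (with p < q) to q − p.
As a 10×30 matrix over Z this has rank 9, with invariant factors (1,1,1,1,1,1,1,1,1).

∂_2: C_2 → C_1 maps a triangle to the signed sum of its edges. For instance
  ∂[5,7,8] = [7,8] − [5,8] + [5,7],
  ∂[2,4,9] = [4,9] − [2,9] + [2,4].
This gives a 30×20 integer matrix of rank 20; reducing to Smith normal form yields diagonal entries (1,1,1,1,1,1,1,1,1,1,1,1,1,1,1,1,1,1,1,2).

Reading off H_k = ker ∂_k / im ∂_{k+1}:

  H_0: rank C_0 − rank ∂_1 = 10 − 9 = 1, and the invariant factors of ∂_1 are all 1, so H_0 ≅ Z.
  H_1: rank ker ∂_1 − rank ∂_2 = (30 − 9) − 20 = 1, and ∂_2 has invariant factor 2 > 1, so H_1 ≅ Z ⊕ Z/2Z.
  H_2: rank ker ∂_2 − rank ∂_3 = (20 − 20) − 0 = 0, and there is no ∂_3, so H_2 ≅ 0.

As a check, the Euler characteristic is 10 − 30 + 20 = 0, which agrees with 1 − 1 + 0 = 0.
(K is a triangulation of the Klein bottle.)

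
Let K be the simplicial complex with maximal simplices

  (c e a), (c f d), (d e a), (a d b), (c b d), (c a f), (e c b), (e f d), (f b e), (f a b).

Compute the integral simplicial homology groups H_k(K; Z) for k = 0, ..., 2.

H_0 = Z,  H_1 = Z/2,  H_2 = 0.

K has 6 vertices, 15 edges, 10 triangles.
rank ∂_0 = 0, rank ∂_1 = 5 ⇒ b_0 = 6 − 0 − 5 = 1; all invariant factors of ∂_1 are 1 so no torsion. So H_0 ≅ Z.
rank ∂_1 = 5, rank ∂_2 = 10 ⇒ b_1 = 15 − 5 − 10 = 0; ∂_2 has invariant factor(s) [2] giving torsion. So H_1 ≅ Z/2.
rank ∂_2 = 10, rank ∂_3 = 0 ⇒ b_2 = 10 − 10 − 0 = 0. So H_2 ≅ 0.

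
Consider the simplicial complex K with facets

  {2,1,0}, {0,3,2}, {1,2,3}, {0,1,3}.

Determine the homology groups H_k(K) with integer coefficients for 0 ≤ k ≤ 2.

H_0 = Z,  H_1 = 0,  H_2 = Z.

K has 4 vertices, 6 edges, 4 triangles.
rank ∂_0 = 0, rank ∂_1 = 3 ⇒ b_0 = 4 − 0 − 3 = 1; all invariant factors of ∂_1 are 1 so no torsion. So H_0 ≅ Z.
rank ∂_1 = 3, rank ∂_2 = 3 ⇒ b_1 = 6 − 3 − 3 = 0; all invariant factors of ∂_2 are 1 so no torsion. So H_1 ≅ 0.
rank ∂_2 = 3, rank ∂_3 = 0 ⇒ b_2 = 4 − 3 − 0 = 1. So H_2 ≅ Z.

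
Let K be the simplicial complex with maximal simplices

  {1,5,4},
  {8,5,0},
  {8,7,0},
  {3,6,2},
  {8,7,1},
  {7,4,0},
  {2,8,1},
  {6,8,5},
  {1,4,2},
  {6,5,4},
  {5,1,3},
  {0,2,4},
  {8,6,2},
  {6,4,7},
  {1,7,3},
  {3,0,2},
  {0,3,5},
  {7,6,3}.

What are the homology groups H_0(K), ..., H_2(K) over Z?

H_0 = Z,  H_1 = Z^2,  H_2 = Z.

We work with the vertex ordering 0 < 1 < 2 < 3 < 4 < 5 < 6 < 7 < 8. The simplices of K, each written with vertices in increasing order, are:

  0-simplices (9): [0], [1], [2], [3], [4], [5], [6], [7], [8]
  1-simplices (27): (27 of them)
  2-simplices (18): [0,2,3], [0,2,4], [0,3,5], [0,4,7], [0,5,8], [0,7,8], [1,2,4], [1,2,8], [1,3,5], [1,3,7], [1,4,5], [1,7,8], [2,3,6], [2,6,8], [3,6,7], [4,5,6], [4,6,7], [5,6,8]

so the chain groups are C_0 ≅ Z^9, C_1 ≅ Z^27, C_2 ≅ Z^18.

The boundary map ∂_1: C_1 → C_0 is given by ∂[p,q] = [q] − [p]. For instance
  ∂[4,5] = [5] − [4].
This gives a 9×27 integer matrix of rank 8; reducing to Smith normal form yields diagonal entries (1,1,1,1,1,1,1,1).

The boundary map ∂_2: C_2 → C_1 sends each 2-simplex [p,q,r] to [q,r] − [p,r] + [p,q]. For instance
  ∂[2,3,6] = [3,6] − [2,6] + [2,3],
  ∂[1,4,5] = [4,5] − [1,5] + [1,4].
As a 27×18 matrix over Z this has rank 17, with invariant factors (1,1,1,1,1,1,1,1,1,1,1,1,1,1,1,1,1).

Computing H_k = (kernel of ∂_k) / (image of ∂_{k+1}):

  H_0: rank C_0 − rank ∂_1 = 9 − 8 = 1, and the invariant factors of ∂_1 are all 1, so H_0 ≅ Z.
  H_1: rank ker ∂_1 − rank ∂_2 = (27 − 8) − 17 = 2, and the invariant factors of ∂_2 are all 1, so H_1 ≅ Z^2.
  H_2: rank ker ∂_2 − rank ∂_3 = (18 − 17) − 0 = 1, and there is no ∂_3, so H_2 ≅ Z.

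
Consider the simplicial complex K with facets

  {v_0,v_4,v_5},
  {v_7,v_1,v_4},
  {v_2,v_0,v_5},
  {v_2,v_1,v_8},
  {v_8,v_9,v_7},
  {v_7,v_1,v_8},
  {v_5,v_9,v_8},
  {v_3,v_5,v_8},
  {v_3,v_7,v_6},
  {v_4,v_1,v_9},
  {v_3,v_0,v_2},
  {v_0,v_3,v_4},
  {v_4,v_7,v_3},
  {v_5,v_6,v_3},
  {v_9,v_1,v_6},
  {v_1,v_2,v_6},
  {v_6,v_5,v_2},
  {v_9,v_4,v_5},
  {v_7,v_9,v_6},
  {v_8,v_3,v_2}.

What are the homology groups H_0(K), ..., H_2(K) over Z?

We work with the vertex ordering v_0 < v_1 < v_2 < v_3 < v_4 < v_5 < v_6 < v_7 < v_8 < v_9. The simplices of K, each written with vertices in increasing order, are:

  0-simplices (10): [v_0], [v_1], [v_2], [v_3], [v_4], [v_5], [v_6], [v_7], [v_8], [v_9]
  1-simplices (30): (30 of them)
  2-simplices (20): (20 of them)

so the chain groups are C_0 ≅ Z^10, C_1 ≅ Z^30, C_2 ≅ Z^20.

∂_1: C_1 → C_0 sends each edge [p,q] (with p < q) to q − p. For instance
  ∂[v_0,v_2] = [v_2] − [v_0].
This gives a 10×30 integer matrix of rank 9; reducing to Smith normal form yields diagonal entries (1,1,1,1,1,1,1,1,1).

The boundary map ∂_2: C_2 → C_1 maps a triangle to the signed sum of its edges. For instance
  ∂[v_5,v_8,v_9] = [v_8,v_9] − [v_5,v_9] + [v_5,v_8],
  ∂[v_0,v_4,v_5] = [v_4,v_5] − [v_0,v_5] + [v_0,v_4].
The 30×20 boundary matrix has rank 20 and Smith normal form diag(1,1,1,1,1,1,1,1,1,1,1,1,1,1,1,1,1,1,1,2).

Now H_k = ker ∂_k / im ∂_{k+1}, so:

  H_0: rank C_0 − rank ∂_1 = 10 − 9 = 1, and the invariant factors of ∂_1 are all 1, so H_0 ≅ Z.
  H_1: rank ker ∂_1 − rank ∂_2 = (30 − 9) − 20 = 1, and ∂_2 has invariant factor 2 > 1, so H_1 ≅ Z ⊕ Z/2Z.
  H_2: rank ker ∂_2 − rank ∂_3 = (20 − 20) − 0 = 0, and there is no ∂_3, so H_2 ≅ 0.

(K is a triangulation of the Klein bottle.)

H_0 ≅ Z,  H_1 ≅ Z ⊕ Z/2Z,  H_2 = 0.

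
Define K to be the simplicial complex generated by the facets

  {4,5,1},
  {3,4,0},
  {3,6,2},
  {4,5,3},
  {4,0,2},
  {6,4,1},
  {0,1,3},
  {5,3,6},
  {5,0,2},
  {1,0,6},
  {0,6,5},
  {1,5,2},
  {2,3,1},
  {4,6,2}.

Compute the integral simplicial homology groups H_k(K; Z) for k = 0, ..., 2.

H_0 ≅ Z,  H_1 ≅ Z^2,  H_2 ≅ Z.

Fix the vertex order 0 < 1 < 2 < 3 < 4 < 5 < 6 and write every simplex with vertices in increasing order. Then dim K = 2 and the simplices of K are:

  0-simplices (7): [0], [1], [2], [3], [4], [5], [6]
  1-simplices (21): [0,1], [0,2], [0,3], [0,4], [0,5], [0,6], [1,2], [1,3], [1,4], [1,5], [1,6], [2,3], [2,4], [2,5], [2,6], [3,4], [3,5], [3,6], [4,5], [4,6], [5,6]
  2-simplices (14): [0,1,3], [0,1,6], [0,2,4], [0,2,5], [0,3,4], [0,5,6], [1,2,3], [1,2,5], [1,4,5], [1,4,6], [2,3,6], [2,4,6], [3,4,5], [3,5,6]

giving chain groups C_0 ≅ Z^7, C_1 ≅ Z^21, C_2 ≅ Z^14.

Boundary ∂_1: C_1 → C_0 is given by ∂[p,q] = [q] − [p]. For instance
  ∂[1,2] = [2] − [1].
The resulting 7×21 matrix has rank 6, and its Smith normal form has invariant factors (1,1,1,1,1,1).

∂_2: C_2 → C_1 acts by ∂[p,q,r] = [q,r] − [p,r] + [p,q]. For instance
  ∂[0,2,5] = [2,5] − [0,5] + [0,2],
  ∂[1,4,6] = [4,6] − [1,6] + [1,4].
As a 21×14 matrix over Z this has rank 13, with invariant factors (1,1,1,1,1,1,1,1,1,1,1,1,1).

Computing H_k = (kernel of ∂_k) / (image of ∂_{k+1}):

  H_0: rank C_0 − rank ∂_1 = 7 − 6 = 1, and the invariant factors of ∂_1 are all 1, so H_0 ≅ Z.
  H_1: rank ker ∂_1 − rank ∂_2 = (21 − 6) − 13 = 2, and the invariant factors of ∂_2 are all 1, so H_1 ≅ Z^2.
  H_2: rank ker ∂_2 − rank ∂_3 = (14 − 13) − 0 = 1, and there is no ∂_3, so H_2 ≅ Z.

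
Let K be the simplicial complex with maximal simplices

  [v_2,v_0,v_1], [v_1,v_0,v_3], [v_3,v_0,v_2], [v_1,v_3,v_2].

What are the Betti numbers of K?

b_0 = 1, b_1 = 0, b_2 = 1.

Fix the vertex order v_0 < v_1 < v_2 < v_3 and write every simplex with vertices in increasing order. Then dim K = 2 and the simplices of K are:

  0-simplices (4): [v_0], [v_1], [v_2], [v_3]
  1-simplices (6): [v_0,v_1], [v_0,v_2], [v_0,v_3], [v_1,v_2], [v_1,v_3], [v_2,v_3]
  2-simplices (4): [v_0,v_1,v_2], [v_0,v_1,v_3], [v_0,v_2,v_3], [v_1,v_2,v_3]

Hence C_0 ≅ Z^4, C_1 ≅ Z^6, C_2 ≅ Z^4.

Boundary ∂_1: C_1 → C_0 sends each edge [p,q] (with p < q) to q − p. For instance
  ∂[v_0,v_3] = [v_3] − [v_0].
The resulting 4×6 matrix has rank 3, and its Smith normal form has invariant factors (1,1,1).

Boundary ∂_2: C_2 → C_1 acts by ∂[p,q,r] = [q,r] − [p,r] + [p,q]. For instance
  ∂[v_1,v_2,v_3] = [v_2,v_3] − [v_1,v_3] + [v_1,v_2],
  ∂[v_0,v_2,v_3] = [v_2,v_3] − [v_0,v_3] + [v_0,v_2].
As a 6×4 matrix over Z this has rank 3, with invariant factors (1,1,1).

Now H_k = ker ∂_k / im ∂_{k+1}, so:

  H_0: rank C_0 − rank ∂_1 = 4 − 3 = 1, and the invariant factors of ∂_1 are all 1, so H_0 = Z.
  H_1: rank ker ∂_1 − rank ∂_2 = (6 − 3) − 3 = 0, and the invariant factors of ∂_2 are all 1, so H_1 = 0.
  H_2: rank ker ∂_2 − rank ∂_3 = (4 − 3) − 0 = 1, and there is no ∂_3, so H_2 = Z.

(K is a triangulation of the 2-sphere S^2.)

Hence the Betti numbers are b_0 = 1, b_1 = 0, b_2 = 1.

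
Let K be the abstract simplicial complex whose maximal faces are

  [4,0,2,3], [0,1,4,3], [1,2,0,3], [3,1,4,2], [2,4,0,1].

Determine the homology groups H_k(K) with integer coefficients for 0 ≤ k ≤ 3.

H_0 = Z,  H_1 = 0,  H_2 = 0,  H_3 = Z.

Take the total order 0 < 1 < 2 < 3 < 4 on the vertex set. Then K (dimension 3) consists of the simplices:

  0-simplices (5): [0], [1], [2], [3], [4]
  1-simplices (10): [0,1], [0,2], [0,3], [0,4], [1,2], [1,3], [1,4], [2,3], [2,4], [3,4]
  2-simplices (10): [0,1,2], [0,1,3], [0,1,4], [0,2,3], [0,2,4], [0,3,4], [1,2,3], [1,2,4], [1,3,4], [2,3,4]
  3-simplices (5): [0,1,2,3], [0,1,2,4], [0,1,3,4], [0,2,3,4], [1,2,3,4]

so the chain groups are C_0 ≅ Z^5, C_1 ≅ Z^10, C_2 ≅ Z^10, C_3 ≅ Z^5.

∂_1: C_1 → C_0 is given by ∂[p,q] = [q] − [p].
The 5×10 boundary matrix has rank 4 and Smith normal form diag(1,1,1,1).

The boundary map ∂_2: C_2 → C_1 acts by ∂[p,q,r] = [q,r] − [p,r] + [p,q]. For instance
  ∂[0,2,4] = [2,4] − [0,4] + [0,2],
  ∂[0,1,3] = [1,3] − [0,3] + [0,1].
As a 10×10 matrix over Z this has rank 6, with invariant factors (1,1,1,1,1,1).

Boundary ∂_3: C_3 → C_2 sends each 3-simplex σ to the alternating sum Σ_i (−1)^i (σ with its i-th vertex removed). For instance
  ∂[0,1,2,3] = [1,2,3] − [0,2,3] + [0,1,3] − [0,1,2],
  ∂[0,2,3,4] = [2,3,4] − [0,3,4] + [0,2,4] − [0,2,3].
This gives a 10×5 integer matrix of rank 4; reducing to Smith normal form yields diagonal entries (1,1,1,1).

Computing H_k = (kernel of ∂_k) / (image of ∂_{k+1}):

  H_0: rank C_0 − rank ∂_1 = 5 − 4 = 1, and the invariant factors of ∂_1 are all 1, so H_0 = Z.
  H_1: rank ker ∂_1 − rank ∂_2 = (10 − 4) − 6 = 0, and the invariant factors of ∂_2 are all 1, so H_1 = 0.
  H_2: rank ker ∂_2 − rank ∂_3 = (10 − 6) − 4 = 0, and the invariant factors of ∂_3 are all 1, so H_2 = 0.
  H_3: rank ker ∂_3 − rank ∂_4 = (5 − 4) − 0 = 1, and there is no ∂_4, so H_3 = Z.

As a check, the Euler characteristic is 5 − 10 + 10 − 5 = 0, which agrees with 1 − 0 + 0 − 1 = 0.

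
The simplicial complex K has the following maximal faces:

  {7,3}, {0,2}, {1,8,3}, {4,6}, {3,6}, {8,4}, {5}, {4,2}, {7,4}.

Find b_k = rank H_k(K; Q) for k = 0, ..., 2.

Order the vertices as 0 < 1 < 2 < 3 < 4 < 5 < 6 < 7 < 8. Listing each simplex with vertices in this order, K has dimension 2 with simplices:

  0-simplices (9): [0], [1], [2], [3], [4], [5], [6], [7], [8]
  1-simplices (10): [0,2], [1,3], [1,8], [2,4], [3,6], [3,7], [3,8], [4,6], [4,7], [4,8]
  2-simplices (1): [1,3,8]

giving chain groups C_0 ≅ Z^9, C_1 ≅ Z^10, C_2 ≅ Z^1.

The boundary map ∂_1: C_1 → C_0 maps an edge to its endpoints' difference, ∂[p,q] = q − p.
As a 9×10 matrix over Z this has rank 7, with invariant factors (1,1,1,1,1,1,1).

Boundary ∂_2: C_2 → C_1 sends each 2-simplex [p,q,r] to [q,r] − [p,r] + [p,q]. For instance
  ∂[1,3,8] = [3,8] − [1,8] + [1,3].
As a 10×1 matrix over Z this has rank 1, with invariant factors (1).

Reading off H_k = ker ∂_k / im ∂_{k+1}:

  H_0: rank C_0 − rank ∂_1 = 9 − 7 = 2, and the invariant factors of ∂_1 are all 1, so H_0 = Z^2.
  H_1: rank ker ∂_1 − rank ∂_2 = (10 − 7) − 1 = 2, and the invariant factors of ∂_2 are all 1, so H_1 = Z^2.
  H_2: rank ker ∂_2 − rank ∂_3 = (1 − 1) − 0 = 0, and there is no ∂_3, so H_2 = 0.

As a check, the Euler characteristic is 9 − 10 + 1 = 0, which agrees with 2 − 2 + 0 = 0.

Hence the Betti numbers are b_0 = 2, b_1 = 2, b_2 = 0.

b_0 = 2, b_1 = 2, b_2 = 0.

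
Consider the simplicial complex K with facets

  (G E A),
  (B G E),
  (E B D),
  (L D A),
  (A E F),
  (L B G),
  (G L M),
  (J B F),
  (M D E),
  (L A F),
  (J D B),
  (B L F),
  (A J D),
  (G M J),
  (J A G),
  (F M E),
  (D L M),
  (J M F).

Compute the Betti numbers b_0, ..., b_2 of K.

Fix the vertex order A < B < D < E < F < G < J < L < M and write every simplex with vertices in increasing order. Then dim K = 2 and the simplices of K are:

  0-simplices (9): A, B, D, E, F, G, J, L, M
  1-simplices (27): AD, AE, AF, AG, AJ, AL, BD, BE, BF, BG, BJ, BL, DE, DJ, DL, DM, EF, EG, EM, FJ, FL, FM, GJ, GL, GM, JM, LM
  2-simplices (18): ADJ, ADL, AEF, AEG, AFL, AGJ, BDE, BDJ, BEG, BFJ, BFL, BGL, DEM, DLM, EFM, FJM, GJM, GLM

Hence C_0 ≅ Z^9, C_1 ≅ Z^27, C_2 ≅ Z^18.

The boundary map ∂_1: C_1 → C_0 is given by ∂[p,q] = [q] − [p]. For instance
  ∂FJ = J − F.
As a 9×27 matrix over Z this has rank 8, with invariant factors (1,1,1,1,1,1,1,1).

∂_2: C_2 → C_1 sends each 2-simplex [p,q,r] to [q,r] − [p,r] + [p,q]. For instance
  ∂ADL = DL − AL + AD,
  ∂BDJ = DJ − BJ + BD.
The resulting 27×18 matrix has rank 17, and its Smith normal form has invariant factors (1,1,1,1,1,1,1,1,1,1,1,1,1,1,1,1,1).

Now H_k = ker ∂_k / im ∂_{k+1}, so:

  H_0: rank C_0 − rank ∂_1 = 9 − 8 = 1, and the invariant factors of ∂_1 are all 1, so H_0 ≅ Z.
  H_1: rank ker ∂_1 − rank ∂_2 = (27 − 8) − 17 = 2, and the invariant factors of ∂_2 are all 1, so H_1 ≅ Z^2.
  H_2: rank ker ∂_2 − rank ∂_3 = (18 − 17) − 0 = 1, and there is no ∂_3, so H_2 ≅ Z.

Hence the Betti numbers are b_0 = 1, b_1 = 2, b_2 = 1.

b_0 = 1, b_1 = 2, b_2 = 1.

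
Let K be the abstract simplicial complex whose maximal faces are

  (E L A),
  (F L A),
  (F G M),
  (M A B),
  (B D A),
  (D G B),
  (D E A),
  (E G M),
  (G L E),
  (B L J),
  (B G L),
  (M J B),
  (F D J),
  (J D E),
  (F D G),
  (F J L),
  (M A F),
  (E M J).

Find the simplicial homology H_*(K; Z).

H_0 ≅ Z,  H_1 ≅ Z^2,  H_2 ≅ Z.

Order the vertices as A < B < D < E < F < G < J < L < M. Listing each simplex with vertices in this order, K has dimension 2 with simplices:

  0-simplices (9): A, B, D, E, F, G, J, L, M
  1-simplices (27): AB, AD, AE, AF, AL, AM, BD, BG, BJ, BL, BM, DE, DF, DG, DJ, EG, EJ, EL, EM, FG, FJ, FL, FM, GL, GM, JL, JM
  2-simplices (18): ABD, ABM, ADE, AEL, AFL, AFM, BDG, BGL, BJL, BJM, DEJ, DFG, DFJ, EGL, EGM, EJM, FGM, FJL

so the chain groups are C_0 ≅ Z^9, C_1 ≅ Z^27, C_2 ≅ Z^18.

The boundary map ∂_1: C_1 → C_0 sends each edge [p,q] (with p < q) to q − p.
As a 9×27 matrix over Z this has rank 8, with invariant factors (1,1,1,1,1,1,1,1).

Boundary ∂_2: C_2 → C_1 sends each 2-simplex [p,q,r] to [q,r] − [p,r] + [p,q]. For instance
  ∂BDG = DG − BG + BD,
  ∂AEL = EL − AL + AE.
The resulting 27×18 matrix has rank 17, and its Smith normal form has invariant factors (1,1,1,1,1,1,1,1,1,1,1,1,1,1,1,1,1).

Now H_k = ker ∂_k / im ∂_{k+1}, so:

  H_0: rank C_0 − rank ∂_1 = 9 − 8 = 1, and the invariant factors of ∂_1 are all 1, so H_0 = Z.
  H_1: rank ker ∂_1 − rank ∂_2 = (27 − 8) − 17 = 2, and the invariant factors of ∂_2 are all 1, so H_1 = Z^2.
  H_2: rank ker ∂_2 − rank ∂_3 = (18 − 17) − 0 = 1, and there is no ∂_3, so H_2 = Z.

As a check, the Euler characteristic is 9 − 27 + 18 = 0, which agrees with 1 − 2 + 1 = 0.
(K is a triangulation of the torus T^2.)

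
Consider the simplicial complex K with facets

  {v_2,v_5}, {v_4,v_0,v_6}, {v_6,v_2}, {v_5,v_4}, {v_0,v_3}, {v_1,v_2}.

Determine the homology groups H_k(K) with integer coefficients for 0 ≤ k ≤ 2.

H_0 ≅ Z,  H_1 ≅ Z,  H_2 = 0.

Order the vertices as v_0 < v_1 < v_2 < v_3 < v_4 < v_5 < v_6. Listing each simplex with vertices in this order, K has dimension 2 with simplices:

  0-simplices (7): [v_0], [v_1], [v_2], [v_3], [v_4], [v_5], [v_6]
  1-simplices (8): [v_0,v_3], [v_0,v_4], [v_0,v_6], [v_1,v_2], [v_2,v_5], [v_2,v_6], [v_4,v_5], [v_4,v_6]
  2-simplices (1): [v_0,v_4,v_6]

so the chain groups are C_0 ≅ Z^7, C_1 ≅ Z^8, C_2 ≅ Z^1.

The boundary map ∂_1: C_1 → C_0 sends each edge [p,q] (with p < q) to q − p.
The 7×8 boundary matrix has rank 6 and Smith normal form diag(1,1,1,1,1,1).

The boundary map ∂_2: C_2 → C_1 acts by ∂[p,q,r] = [q,r] − [p,r] + [p,q]. For instance
  ∂[v_0,v_4,v_6] = [v_4,v_6] − [v_0,v_6] + [v_0,v_4].
The resulting 8×1 matrix has rank 1, and its Smith normal form has invariant factors (1).

Now H_k = ker ∂_k / im ∂_{k+1}, so:

  H_0: rank C_0 − rank ∂_1 = 7 − 6 = 1, and the invariant factors of ∂_1 are all 1, so H_0 ≅ Z.
  H_1: rank ker ∂_1 − rank ∂_2 = (8 − 6) − 1 = 1, and the invariant factors of ∂_2 are all 1, so H_1 ≅ Z.
  H_2: rank ker ∂_2 − rank ∂_3 = (1 − 1) − 0 = 0, and there is no ∂_3, so H_2 ≅ 0.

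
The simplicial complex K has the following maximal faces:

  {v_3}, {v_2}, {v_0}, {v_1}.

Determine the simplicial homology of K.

Fix the vertex order v_0 < v_1 < v_2 < v_3 and write every simplex with vertices in increasing order. Then dim K = 0 and the simplices of K are:

  0-simplices (4): [v_0], [v_1], [v_2], [v_3]

giving chain groups C_0 ≅ Z^4.

From H_k ≅ ker(∂_k) / im(∂_{k+1}) we obtain:

  H_0: rank C_0 − rank ∂_1 = 4 − 0 = 4, and there is no ∂_1, so H_0 ≅ Z^4.

(K is a triangulation of a set of 4 points.)

H_0 ≅ Z^4.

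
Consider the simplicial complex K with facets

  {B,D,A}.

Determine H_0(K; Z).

Order the vertices as A < B < D. Listing each simplex with vertices in this order, K has dimension 2 with simplices:

  0-simplices (3): A, B, D
  1-simplices (3): AB, AD, BD
  2-simplices (1): ABD

giving chain groups C_0 ≅ Z^3, C_1 ≅ Z^3, C_2 ≅ Z^1.

∂_1: C_1 → C_0 sends each edge [p,q] (with p < q) to q − p.
The resulting 3×3 matrix has rank 2, and its Smith normal form has invariant factors (1,1).

Boundary ∂_2: C_2 → C_1 maps a triangle to the signed sum of its edges. For instance
  ∂ABD = BD − AD + AB.
The resulting 3×1 matrix has rank 1, and its Smith normal form has invariant factors (1).

Reading off H_k = ker ∂_k / im ∂_{k+1}:

  H_0: rank C_0 − rank ∂_1 = 3 − 2 = 1, and the invariant factors of ∂_1 are all 1, so H_0 ≅ Z.

(K is a triangulation of the 2-simplex.)

H_0 ≅ Z.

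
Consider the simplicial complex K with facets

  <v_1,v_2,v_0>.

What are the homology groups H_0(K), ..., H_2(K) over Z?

H_0 ≅ Z,  H_1 = 0,  H_2 = 0.

Take the total order v_0 < v_1 < v_2 on the vertex set. Then K (dimension 2) consists of the simplices:

  0-simplices (3): [v_0], [v_1], [v_2]
  1-simplices (3): [v_0,v_1], [v_0,v_2], [v_1,v_2]
  2-simplices (1): [v_0,v_1,v_2]

Hence C_0 ≅ Z^3, C_1 ≅ Z^3, C_2 ≅ Z^1.

∂_1: C_1 → C_0 sends each edge [p,q] (with p < q) to q − p.
This gives a 3×3 integer matrix of rank 2; reducing to Smith normal form yields diagonal entries (1,1).

∂_2: C_2 → C_1 acts by ∂[p,q,r] = [q,r] − [p,r] + [p,q]. For instance
  ∂[v_0,v_1,v_2] = [v_1,v_2] − [v_0,v_2] + [v_0,v_1].
The resulting 3×1 matrix has rank 1, and its Smith normal form has invariant factors (1).

Computing H_k = (kernel of ∂_k) / (image of ∂_{k+1}):

  H_0: rank C_0 − rank ∂_1 = 3 − 2 = 1, and the invariant factors of ∂_1 are all 1, so H_0 ≅ Z.
  H_1: rank ker ∂_1 − rank ∂_2 = (3 − 2) − 1 = 0, and the invariant factors of ∂_2 are all 1, so H_1 ≅ 0.
  H_2: rank ker ∂_2 − rank ∂_3 = (1 − 1) − 0 = 0, and there is no ∂_3, so H_2 ≅ 0.

As a check, the Euler characteristic is 3 − 3 + 1 = 1, which agrees with 1 − 0 + 0 = 1.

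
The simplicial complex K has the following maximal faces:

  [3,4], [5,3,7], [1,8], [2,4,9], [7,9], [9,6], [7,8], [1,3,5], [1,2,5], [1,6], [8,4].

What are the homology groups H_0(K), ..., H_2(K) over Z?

Take the total order 1 < 2 < 3 < 4 < 5 < 6 < 7 < 8 < 9 on the vertex set. Then K (dimension 2) consists of the simplices:

  0-simplices (9): [1], [2], [3], [4], [5], [6], [7], [8], [9]
  1-simplices (17): [1,2], [1,3], [1,5], [1,6], [1,8], [2,4], [2,5], [2,9], [3,4], [3,5], [3,7], [4,8], [4,9], [5,7], [6,9], [7,8], [7,9]
  2-simplices (4): [1,2,5], [1,3,5], [2,4,9], [3,5,7]

Hence C_0 ≅ Z^9, C_1 ≅ Z^17, C_2 ≅ Z^4.

Boundary ∂_1: C_1 → C_0 is given by ∂[p,q] = [q] − [p].
As a 9×17 matrix over Z this has rank 8, with invariant factors (1,1,1,1,1,1,1,1).

∂_2: C_2 → C_1 acts by ∂[p,q,r] = [q,r] − [p,r] + [p,q]. For instance
  ∂[3,5,7] = [5,7] − [3,7] + [3,5],
  ∂[2,4,9] = [4,9] − [2,9] + [2,4].
The resulting 17×4 matrix has rank 4, and its Smith normal form has invariant factors (1,1,1,1).

Computing H_k = (kernel of ∂_k) / (image of ∂_{k+1}):

  H_0: rank C_0 − rank ∂_1 = 9 − 8 = 1, and the invariant factors of ∂_1 are all 1, so H_0 ≅ Z.
  H_1: rank ker ∂_1 − rank ∂_2 = (17 − 8) − 4 = 5, and the invariant factors of ∂_2 are all 1, so H_1 ≅ Z^5.
  H_2: rank ker ∂_2 − rank ∂_3 = (4 − 4) − 0 = 0, and there is no ∂_3, so H_2 ≅ 0.

H_0 ≅ Z,  H_1 ≅ Z^5,  H_2 = 0.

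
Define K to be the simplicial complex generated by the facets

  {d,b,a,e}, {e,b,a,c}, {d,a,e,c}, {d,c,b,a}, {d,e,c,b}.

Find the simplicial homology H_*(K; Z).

Take the total order a < b < c < d < e on the vertex set. Then K (dimension 3) consists of the simplices:

  0-simplices (5): a, b, c, d, e
  1-simplices (10): ab, ac, ad, ae, bc, bd, be, cd, ce, de
  2-simplices (10): abc, abd, abe, acd, ace, ade, bcd, bce, bde, cde
  3-simplices (5): abcd, abce, abde, acde, bcde

so the chain groups are C_0 ≅ Z^5, C_1 ≅ Z^10, C_2 ≅ Z^10, C_3 ≅ Z^5.

The boundary map ∂_1: C_1 → C_0 maps an edge to its endpoints' difference, ∂[p,q] = q − p. For instance
  ∂ae = e − a.
As a 5×10 matrix over Z this has rank 4, with invariant factors (1,1,1,1).

Boundary ∂_2: C_2 → C_1 sends each 2-simplex [p,q,r] to [q,r] − [p,r] + [p,q]. For instance
  ∂abd = bd − ad + ab,
  ∂acd = cd − ad + ac.
The resulting 10×10 matrix has rank 6, and its Smith normal form has invariant factors (1,1,1,1,1,1).

Boundary ∂_3: C_3 → C_2 sends each 3-simplex σ to the alternating sum Σ_i (−1)^i (σ with its i-th vertex removed). For instance
  ∂abde = bde − ade + abe − abd,
  ∂abce = bce − ace + abe − abc.
As a 10×5 matrix over Z this has rank 4, with invariant factors (1,1,1,1).

Reading off H_k = ker ∂_k / im ∂_{k+1}:

  H_0: rank C_0 − rank ∂_1 = 5 − 4 = 1, and the invariant factors of ∂_1 are all 1, so H_0 = Z.
  H_1: rank ker ∂_1 − rank ∂_2 = (10 − 4) − 6 = 0, and the invariant factors of ∂_2 are all 1, so H_1 = 0.
  H_2: rank ker ∂_2 − rank ∂_3 = (10 − 6) − 4 = 0, and the invariant factors of ∂_3 are all 1, so H_2 = 0.
  H_3: rank ker ∂_3 − rank ∂_4 = (5 − 4) − 0 = 1, and there is no ∂_4, so H_3 = Z.

H_0 ≅ Z,  H_1 = 0,  H_2 = 0,  H_3 ≅ Z.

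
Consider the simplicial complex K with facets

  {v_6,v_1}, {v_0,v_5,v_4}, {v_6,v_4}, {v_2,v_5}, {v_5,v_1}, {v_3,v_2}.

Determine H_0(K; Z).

H_0 ≅ Z.

Fix the vertex order v_0 < v_1 < v_2 < v_3 < v_4 < v_5 < v_6 and write every simplex with vertices in increasing order. Then dim K = 2 and the simplices of K are:

  0-simplices (7): [v_0], [v_1], [v_2], [v_3], [v_4], [v_5], [v_6]
  1-simplices (8): [v_0,v_4], [v_0,v_5], [v_1,v_5], [v_1,v_6], [v_2,v_3], [v_2,v_5], [v_4,v_5], [v_4,v_6]
  2-simplices (1): [v_0,v_4,v_5]

so the chain groups are C_0 ≅ Z^7, C_1 ≅ Z^8, C_2 ≅ Z^1.

∂_1: C_1 → C_0 maps an edge to its endpoints' difference, ∂[p,q] = q − p. For instance
  ∂[v_4,v_6] = [v_6] − [v_4].
As a 7×8 matrix over Z this has rank 6, with invariant factors (1,1,1,1,1,1).

The boundary map ∂_2: C_2 → C_1 sends each 2-simplex [p,q,r] to [q,r] − [p,r] + [p,q]. For instance
  ∂[v_0,v_4,v_5] = [v_4,v_5] − [v_0,v_5] + [v_0,v_4].
The 8×1 boundary matrix has rank 1 and Smith normal form diag(1).

From H_k ≅ ker(∂_k) / im(∂_{k+1}) we obtain:

  H_0: rank C_0 − rank ∂_1 = 7 − 6 = 1, and the invariant factors of ∂_1 are all 1, so H_0 ≅ Z.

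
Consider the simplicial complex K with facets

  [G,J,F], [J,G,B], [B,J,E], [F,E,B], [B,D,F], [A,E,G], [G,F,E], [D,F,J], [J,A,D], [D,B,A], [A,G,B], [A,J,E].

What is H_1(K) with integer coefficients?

Order the vertices as A < B < D < E < F < G < J. Listing each simplex with vertices in this order, K has dimension 2 with simplices:

  0-simplices (7): A, B, D, E, F, G, J
  1-simplices (18): AB, AD, AE, AG, AJ, BD, BE, BF, BG, BJ, DF, DJ, EF, EG, EJ, FG, FJ, GJ
  2-simplices (12): ABD, ABG, ADJ, AEG, AEJ, BDF, BEF, BEJ, BGJ, DFJ, EFG, FGJ

giving chain groups C_0 ≅ Z^7, C_1 ≅ Z^18, C_2 ≅ Z^12.

∂_1: C_1 → C_0 is given by ∂[p,q] = [q] − [p]. For instance
  ∂AE = E − A.
The 7×18 boundary matrix has rank 6 and Smith normal form diag(1,1,1,1,1,1).

The boundary map ∂_2: C_2 → C_1 acts by ∂[p,q,r] = [q,r] − [p,r] + [p,q]. For instance
  ∂FGJ = GJ − FJ + FG,
  ∂AEG = EG − AG + AE.
The resulting 18×12 matrix has rank 12, and its Smith normal form has invariant factors (1,1,1,1,1,1,1,1,1,1,1,2).

Computing H_k = (kernel of ∂_k) / (image of ∂_{k+1}):

  H_1: rank ker ∂_1 − rank ∂_2 = (18 − 6) − 12 = 0, and ∂_2 has invariant factor 2 > 1, so H_1 ≅ Z_2.

H_1 = Z_2.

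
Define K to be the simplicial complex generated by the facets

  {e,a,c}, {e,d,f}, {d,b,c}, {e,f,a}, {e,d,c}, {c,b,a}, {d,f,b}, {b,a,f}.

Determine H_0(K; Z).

H_0 ≅ Z.

Fix the vertex order a < b < c < d < e < f and write every simplex with vertices in increasing order. Then dim K = 2 and the simplices of K are:

  0-simplices (6): a, b, c, d, e, f
  1-simplices (12): ab, ac, ae, af, bc, bd, bf, cd, ce, de, df, ef
  2-simplices (8): abc, abf, ace, aef, bcd, bdf, cde, def

Hence C_0 ≅ Z^6, C_1 ≅ Z^12, C_2 ≅ Z^8.

∂_1: C_1 → C_0 sends each edge [p,q] (with p < q) to q − p.
The resulting 6×12 matrix has rank 5, and its Smith normal form has invariant factors (1,1,1,1,1).

Boundary ∂_2: C_2 → C_1 sends each 2-simplex [p,q,r] to [q,r] − [p,r] + [p,q]. For instance
  ∂def = ef − df + de,
  ∂bcd = cd − bd + bc.
The resulting 12×8 matrix has rank 7, and its Smith normal form has invariant factors (1,1,1,1,1,1,1).

From H_k ≅ ker(∂_k) / im(∂_{k+1}) we obtain:

  H_0: rank C_0 − rank ∂_1 = 6 − 5 = 1, and the invariant factors of ∂_1 are all 1, so H_0 = Z.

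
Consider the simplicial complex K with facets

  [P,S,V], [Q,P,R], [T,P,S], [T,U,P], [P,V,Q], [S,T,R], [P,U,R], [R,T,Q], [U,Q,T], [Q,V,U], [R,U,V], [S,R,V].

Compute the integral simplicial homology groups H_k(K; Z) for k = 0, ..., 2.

H_0 ≅ Z,  H_1 ≅ Z/2Z,  H_2 = 0.

Order the vertices as P < Q < R < S < T < U < V. Listing each simplex with vertices in this order, K has dimension 2 with simplices:

  0-simplices (7): P, Q, R, S, T, U, V
  1-simplices (18): PQ, PR, PS, PT, PU, PV, QR, QT, QU, QV, RS, RT, RU, RV, ST, SV, TU, UV
  2-simplices (12): PQR, PQV, PRU, PST, PSV, PTU, QRT, QTU, QUV, RST, RSV, RUV

so the chain groups are C_0 ≅ Z^7, C_1 ≅ Z^18, C_2 ≅ Z^12.

∂_1: C_1 → C_0 sends each edge [p,q] (with p < q) to q − p. For instance
  ∂PR = R − P.
The resulting 7×18 matrix has rank 6, and its Smith normal form has invariant factors (1,1,1,1,1,1).

∂_2: C_2 → C_1 acts by ∂[p,q,r] = [q,r] − [p,r] + [p,q]. For instance
  ∂PSV = SV − PV + PS,
  ∂PST = ST − PT + PS.
The resulting 18×12 matrix has rank 12, and its Smith normal form has invariant factors (1,1,1,1,1,1,1,1,1,1,1,2).

Reading off H_k = ker ∂_k / im ∂_{k+1}:

  H_0: rank C_0 − rank ∂_1 = 7 − 6 = 1, and the invariant factors of ∂_1 are all 1, so H_0 ≅ Z.
  H_1: rank ker ∂_1 − rank ∂_2 = (18 − 6) − 12 = 0, and ∂_2 has invariant factor 2 > 1, so H_1 ≅ Z/2Z.
  H_2: rank ker ∂_2 − rank ∂_3 = (12 − 12) − 0 = 0, and there is no ∂_3, so H_2 ≅ 0.

As a check, the Euler characteristic is 7 − 18 + 12 = 1, which agrees with 1 − 0 + 0 = 1.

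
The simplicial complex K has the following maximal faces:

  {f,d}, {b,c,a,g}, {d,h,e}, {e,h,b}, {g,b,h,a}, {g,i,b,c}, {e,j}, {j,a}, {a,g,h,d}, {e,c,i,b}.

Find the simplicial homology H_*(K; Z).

H_0 = Z,  H_1 = Z,  H_2 = 0,  H_3 = 0.

Order the vertices as a < b < c < d < e < f < g < h < i < j. Listing each simplex with vertices in this order, K has dimension 3 with simplices:

  0-simplices (10): a, b, c, d, e, f, g, h, i, j
  1-simplices (23): ab, ac, ad, ag, ah, aj, bc, be, bg, bh, bi, ce, cg, ci, de, df, dg, dh, eh, ei, ej, gh, gi
  2-simplices (18): abc, abg, abh, acg, adg, adh, agh, bce, bcg, bci, beh, bei, bgh, bgi, cei, cgi, deh, dgh
  3-simplices (5): abcg, abgh, adgh, bcei, bcgi

Hence C_0 ≅ Z^10, C_1 ≅ Z^23, C_2 ≅ Z^18, C_3 ≅ Z^5.

∂_1: C_1 → C_0 sends each edge [p,q] (with p < q) to q − p.
As a 10×23 matrix over Z this has rank 9, with invariant factors (1,1,1,1,1,1,1,1,1).

∂_2: C_2 → C_1 sends each 2-simplex [p,q,r] to [q,r] − [p,r] + [p,q]. For instance
  ∂deh = eh − dh + de,
  ∂dgh = gh − dh + dg.
This gives a 23×18 integer matrix of rank 13; reducing to Smith normal form yields diagonal entries (1,1,1,1,1,1,1,1,1,1,1,1,1).

∂_3: C_3 → C_2 sends each 3-simplex σ to the alternating sum Σ_i (−1)^i (σ with its i-th vertex removed). For instance
  ∂abcg = bcg − acg + abg − abc,
  ∂bcgi = cgi − bgi + bci − bcg.
As a 18×5 matrix over Z this has rank 5, with invariant factors (1,1,1,1,1).

Now H_k = ker ∂_k / im ∂_{k+1}, so:

  H_0: rank C_0 − rank ∂_1 = 10 − 9 = 1, and the invariant factors of ∂_1 are all 1, so H_0 ≅ Z.
  H_1: rank ker ∂_1 − rank ∂_2 = (23 − 9) − 13 = 1, and the invariant factors of ∂_2 are all 1, so H_1 ≅ Z.
  H_2: rank ker ∂_2 − rank ∂_3 = (18 − 13) − 5 = 0, and the invariant factors of ∂_3 are all 1, so H_2 ≅ 0.
  H_3: rank ker ∂_3 − rank ∂_4 = (5 − 5) − 0 = 0, and there is no ∂_4, so H_3 ≅ 0.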